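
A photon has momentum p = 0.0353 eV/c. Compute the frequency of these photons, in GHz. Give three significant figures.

First convert: p = 0.0353 eV/c = 1.8865e-29 kg·m/s.
Apply f = pc/h: f = 8.536e12 Hz.
Converting to GHz: f = 8536 GHz ≈ 8540 GHz.

8540 GHz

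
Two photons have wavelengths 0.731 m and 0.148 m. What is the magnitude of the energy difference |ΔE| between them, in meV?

Using E = hc/λ: E₁ = 2.717e-25 J, E₂ = 1.342e-24 J.
|ΔE| = |2.717e-25 − 1.342e-24| = 1.07e-24 J = 6.68e-3 meV.

6.68e-3 meV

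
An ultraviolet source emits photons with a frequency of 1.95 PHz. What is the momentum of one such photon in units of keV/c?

8.06·10^-3 keV/c

(h = 6.62607015·10^-34 J·s, c = 2.99792458·10^8 m/s, 1 eV = 1.602176634·10^-19 J.)
First convert: f = 1.95 PHz = 1.95·10^15 Hz.
Since p = hf/c for a photon, p = 4.310·10^-27 kg·m/s.
Converting to keV/c: p = 0.008065 keV/c ≈ 8.06·10^-3 keV/c.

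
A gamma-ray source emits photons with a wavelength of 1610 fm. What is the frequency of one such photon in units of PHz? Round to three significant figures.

1.86e5 PHz

Take c = 2.99792458e8 m/s.
Convert to SI: λ = 1610 fm = 1.61e-12 m.
Apply f = c/λ: f = 1.862e20 Hz.
Converting to PHz: f = 186200 PHz ≈ 1.86e5 PHz.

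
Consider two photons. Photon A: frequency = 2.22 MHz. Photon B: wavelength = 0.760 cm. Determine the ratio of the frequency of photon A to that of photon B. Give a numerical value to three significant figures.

5.63e-5

f_A = 2.220e6 Hz (from frequency = 2.22 MHz, via f given directly).
f_B = 3.945e10 Hz (from wavelength = 0.760 cm, via f = c/λ).
Ratio = 2.220e6 / 3.945e10 = 5.63e-5.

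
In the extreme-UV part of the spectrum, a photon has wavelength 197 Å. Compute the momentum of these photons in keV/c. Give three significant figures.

Use h = 6.62607015e-34 J·s, c = 2.99792458e8 m/s, 1 eV = 1.602176634e-19 J.
Convert to SI: λ = 197 Å = 1.97e-8 m.
For a photon p = h/λ, so p = 3.363e-26 kg·m/s.
Converting to keV/c: p = 0.06294 keV/c ≈ 0.0629 keV/c.

0.0629 keV/c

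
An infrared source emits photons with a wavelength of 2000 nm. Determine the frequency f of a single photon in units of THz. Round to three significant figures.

150 THz

Convert to SI: λ = 2000 nm = 2.0 × 10^-6 m.
For a photon f = c/λ, so f = 1.499 × 10^14 Hz.
Converting to THz: f = 149.9 THz ≈ 150 THz.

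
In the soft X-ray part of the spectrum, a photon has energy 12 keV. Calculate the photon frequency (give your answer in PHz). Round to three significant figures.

Convert to SI: E = 12 keV = 1.9226e-15 J.
The photon relation is f = E/h, giving f = 2.902e18 Hz.
Converting to PHz: f = 2902 PHz ≈ 2900 PHz.

2900 PHz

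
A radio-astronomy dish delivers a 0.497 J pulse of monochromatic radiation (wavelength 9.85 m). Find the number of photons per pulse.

2.46 × 10^25 photons

Per-photon energy: E = 2.017 × 10^-26 J (from wavelength = 9.85 m).
N = E_total / E_photon = 0.497 J / 2.017 × 10^-26 J = 2.46 × 10^25.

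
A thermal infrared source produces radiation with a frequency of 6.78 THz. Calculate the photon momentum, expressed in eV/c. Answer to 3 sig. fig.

0.0280 eV/c

First convert: f = 6.78 THz = 6.78·10^12 Hz.
The photon relation is p = hf/c, giving p = 1.499·10^-29 kg·m/s.
Converting to eV/c: p = 0.02804 eV/c ≈ 0.0280 eV/c.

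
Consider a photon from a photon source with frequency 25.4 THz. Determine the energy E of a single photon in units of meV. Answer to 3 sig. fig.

Use h = 6.62607015e-34 J·s, 1 eV = 1.602176634e-19 J.
In SI units: f = 25.4 THz = 2.54e13 Hz.
For a photon E = hf, so E = 1.683e-20 J.
Converting to meV: E = 105.0 meV ≈ 105 meV.

105 meV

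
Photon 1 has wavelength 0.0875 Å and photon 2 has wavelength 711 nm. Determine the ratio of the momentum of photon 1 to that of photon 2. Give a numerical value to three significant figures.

p_1 = 7.573e-23 kg·m/s (from wavelength = 0.0875 Å, via p = h/λ).
p_2 = 9.319e-28 kg·m/s (from wavelength = 711 nm, via p = h/λ).
Ratio = 7.573e-23 / 9.319e-28 = 8.13e4.

8.13e4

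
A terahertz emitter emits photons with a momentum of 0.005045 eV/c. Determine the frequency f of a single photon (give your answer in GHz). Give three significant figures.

(h = 6.62607015 × 10^-34 J·s, c = 2.99792458 × 10^8 m/s, 1 eV = 1.602176634 × 10^-19 J.)
Convert to SI: p = 0.005045 eV/c = 2.6962 × 10^-30 kg·m/s.
For a photon f = pc/h, so f = 1.220 × 10^12 Hz.
Converting to GHz: f = 1220 GHz ≈ 1220 GHz.

1220 GHz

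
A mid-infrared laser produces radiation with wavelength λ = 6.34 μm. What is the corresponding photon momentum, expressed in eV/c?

(h = 6.62607015 × 10^-34 J·s, c = 2.99792458 × 10^8 m/s, 1 eV = 1.602176634 × 10^-19 J.)
In SI units: λ = 6.34 μm = 6.34 × 10^-6 m.
The photon relation is p = h/λ, giving p = 1.045 × 10^-28 kg·m/s.
Converting to eV/c: p = 0.1956 eV/c ≈ 0.196 eV/c.

0.196 eV/c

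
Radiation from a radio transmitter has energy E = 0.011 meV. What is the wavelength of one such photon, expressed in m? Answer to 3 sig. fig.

Convert to SI: E = 0.011 meV = 1.7624e-24 J.
Apply λ = hc/E: λ = 0.1127 m.
So λ ≈ 0.113 m.

0.113 m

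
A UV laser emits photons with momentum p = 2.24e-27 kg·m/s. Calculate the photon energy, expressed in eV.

4.19 eV

Take c = 2.99792458e8 m/s, 1 eV = 1.602176634e-19 J.
The photon relation is E = pc, giving E = 6.715e-19 J.
Converting to eV: E = 4.191 eV ≈ 4.19 eV.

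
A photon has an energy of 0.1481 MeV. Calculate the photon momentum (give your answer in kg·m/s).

Convert to SI: E = 0.1481 MeV = 2.3728e-14 J.
For a photon p = E/c, so p = 7.915e-23 kg·m/s.
So p ≈ 7.91e-23 kg·m/s.

7.91e-23 kg·m/s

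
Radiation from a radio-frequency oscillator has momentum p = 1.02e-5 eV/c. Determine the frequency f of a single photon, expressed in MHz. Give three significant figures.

Use h = 6.62607015e-34 J·s, c = 2.99792458e8 m/s, 1 eV = 1.602176634e-19 J.
Convert to SI: p = 1.02e-5 eV/c = 5.4512e-33 kg·m/s.
For a photon f = pc/h, so f = 2.466e9 Hz.
Converting to MHz: f = 2466 MHz ≈ 2470 MHz.

2470 MHz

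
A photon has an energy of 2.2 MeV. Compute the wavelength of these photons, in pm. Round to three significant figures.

Use h = 6.62607015 × 10^-34 J·s, c = 2.99792458 × 10^8 m/s, 1 eV = 1.602176634 × 10^-19 J.
In SI units: E = 2.2 MeV = 3.5248 × 10^-13 J.
Apply λ = hc/E: λ = 5.636 × 10^-13 m.
Converting to pm: λ = 0.5636 pm ≈ 0.564 pm.

0.564 pm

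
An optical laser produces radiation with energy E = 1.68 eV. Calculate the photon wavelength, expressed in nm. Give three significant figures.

738 nm

Take h = 6.62607015e-34 J·s, c = 2.99792458e8 m/s, 1 eV = 1.602176634e-19 J.
First convert: E = 1.68 eV = 2.6917e-19 J.
Apply λ = hc/E: λ = 7.380e-7 m.
Converting to nm: λ = 738.0 nm ≈ 738 nm.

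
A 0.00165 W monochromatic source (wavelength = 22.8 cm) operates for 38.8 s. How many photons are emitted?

7.35e22 photons

Total energy: E_total = P·t = 0.00165 × 38.8 = 0.06402 J.
Per-photon energy: E = 8.712e-25 J.
N = E_total / E_photon = 7.35e22.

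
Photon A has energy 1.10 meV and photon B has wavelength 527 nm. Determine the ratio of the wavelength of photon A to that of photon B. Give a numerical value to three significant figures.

2140

λ_A = 0.001127 m (from energy = 1.10 meV, via λ = hc/E).
λ_B = 5.270e-7 m (from wavelength = 527 nm, via λ given directly).
Ratio = 0.001127 / 5.270e-7 = 2140.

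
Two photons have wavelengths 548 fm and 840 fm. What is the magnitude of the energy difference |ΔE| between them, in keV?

786 keV

Using E = hc/λ: E₁ = 3.625 × 10^-13 J, E₂ = 2.365 × 10^-13 J.
|ΔE| = |3.625 × 10^-13 − 2.365 × 10^-13| = 1.26 × 10^-13 J = 786 keV.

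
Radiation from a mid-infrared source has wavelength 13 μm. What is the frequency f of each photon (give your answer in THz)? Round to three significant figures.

Take c = 2.99792458 × 10^8 m/s.
First convert: λ = 13 μm = 1.3 × 10^-5 m.
Apply f = c/λ: f = 2.306 × 10^13 Hz.
Converting to THz: f = 23.06 THz ≈ 23.1 THz.

23.1 THz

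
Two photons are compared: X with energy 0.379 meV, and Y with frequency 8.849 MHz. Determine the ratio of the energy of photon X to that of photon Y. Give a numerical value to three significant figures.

E_X = 6.072e-23 J (from energy = 0.379 meV, via E given directly).
E_Y = 5.863e-27 J (from frequency = 8.849 MHz, via E = hf).
Ratio = 6.072e-23 / 5.863e-27 = 1.04e4.

1.04e4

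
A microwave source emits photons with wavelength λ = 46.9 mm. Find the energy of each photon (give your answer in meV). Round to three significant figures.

(h = 6.62607015·10^-34 J·s, c = 2.99792458·10^8 m/s, 1 eV = 1.602176634·10^-19 J.)
In SI units: λ = 46.9 mm = 0.0469 m.
Apply E = hc/λ: E = 4.235·10^-24 J.
Converting to meV: E = 0.02644 meV ≈ 0.0264 meV.

0.0264 meV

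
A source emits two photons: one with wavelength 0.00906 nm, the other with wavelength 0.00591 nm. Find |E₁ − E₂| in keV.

Using E = hc/λ: E₁ = 2.193e-14 J, E₂ = 3.361e-14 J.
|ΔE| = |2.193e-14 − 3.361e-14| = 1.17e-14 J = 72.9 keV.

72.9 keV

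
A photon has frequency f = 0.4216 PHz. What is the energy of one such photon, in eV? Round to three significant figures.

1.74 eV

(h = 6.62607015e-34 J·s, 1 eV = 1.602176634e-19 J.)
First convert: f = 0.4216 PHz = 4.216e14 Hz.
For a photon E = hf, so E = 2.794e-19 J.
Converting to eV: E = 1.744 eV ≈ 1.74 eV.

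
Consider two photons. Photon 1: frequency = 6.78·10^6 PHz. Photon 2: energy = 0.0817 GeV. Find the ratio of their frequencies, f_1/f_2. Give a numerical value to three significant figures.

f_1 = 6.780·10^21 Hz (from frequency = 6.78·10^6 PHz, via f given directly).
f_2 = 1.975·10^22 Hz (from energy = 0.0817 GeV, via f = E/h).
Ratio = 6.780·10^21 / 1.975·10^22 = 0.343.

0.343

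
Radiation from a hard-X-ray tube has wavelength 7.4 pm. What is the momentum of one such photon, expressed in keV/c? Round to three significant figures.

Use h = 6.62607015e-34 J·s, c = 2.99792458e8 m/s, 1 eV = 1.602176634e-19 J.
In SI units: λ = 7.4 pm = 7.4e-12 m.
For a photon p = h/λ, so p = 8.954e-23 kg·m/s.
Converting to keV/c: p = 167.5 keV/c ≈ 168 keV/c.

168 keV/c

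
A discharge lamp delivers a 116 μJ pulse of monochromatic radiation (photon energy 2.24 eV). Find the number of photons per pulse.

3.23e14 photons

Per-photon energy: E = 3.589e-19 J (from energy = 2.24 eV).
N = E_total / E_photon = 1.16e-4 J / 3.589e-19 J = 3.23e14.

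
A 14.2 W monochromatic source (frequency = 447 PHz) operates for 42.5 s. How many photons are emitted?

2.04 × 10^18 photons

Total energy: E_total = P·t = 14.2 × 42.5 = 603.5 J.
Per-photon energy: E = 2.962 × 10^-16 J.
N = E_total / E_photon = 2.04 × 10^18.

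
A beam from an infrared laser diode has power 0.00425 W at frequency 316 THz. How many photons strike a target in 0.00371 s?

7.53 × 10^13 photons

Total energy: E_total = P·t = 0.00425 × 0.00371 = 1.577 × 10^-5 J.
Per-photon energy: E = 2.094 × 10^-19 J.
N = E_total / E_photon = 7.53 × 10^13.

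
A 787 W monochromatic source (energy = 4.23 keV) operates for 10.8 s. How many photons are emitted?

Total energy: E_total = P·t = 787 × 10.8 = 8500 J.
Per-photon energy: E = 6.777e-16 J.
N = E_total / E_photon = 1.25e19.

1.25e19 photons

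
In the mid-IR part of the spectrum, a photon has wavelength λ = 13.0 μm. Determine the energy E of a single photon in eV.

0.0954 eV

Use h = 6.62607015e-34 J·s, c = 2.99792458e8 m/s, 1 eV = 1.602176634e-19 J.
Convert to SI: λ = 13.0 μm = 1.30e-5 m.
Apply E = hc/λ: E = 1.528e-20 J.
Converting to eV: E = 0.09537 eV ≈ 0.0954 eV.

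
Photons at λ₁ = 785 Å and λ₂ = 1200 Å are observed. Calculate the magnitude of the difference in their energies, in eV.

5.46 eV

Using E = hc/λ: E₁ = 2.531e-18 J, E₂ = 1.655e-18 J.
|ΔE| = |2.531e-18 − 1.655e-18| = 8.75e-19 J = 5.46 eV.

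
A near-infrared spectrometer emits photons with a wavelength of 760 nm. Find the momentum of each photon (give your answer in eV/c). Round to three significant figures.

1.63 eV/c

Use h = 6.62607015e-34 J·s, c = 2.99792458e8 m/s, 1 eV = 1.602176634e-19 J.
First convert: λ = 760 nm = 7.6e-7 m.
Since p = h/λ for a photon, p = 8.719e-28 kg·m/s.
Converting to eV/c: p = 1.631 eV/c ≈ 1.63 eV/c.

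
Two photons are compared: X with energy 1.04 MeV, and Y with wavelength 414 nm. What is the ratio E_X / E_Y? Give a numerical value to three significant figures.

3.47e5

E_X = 1.666e-13 J (from energy = 1.04 MeV, via E given directly).
E_Y = 4.798e-19 J (from wavelength = 414 nm, via E = hc/λ).
Ratio = 1.666e-13 / 4.798e-19 = 3.47e5.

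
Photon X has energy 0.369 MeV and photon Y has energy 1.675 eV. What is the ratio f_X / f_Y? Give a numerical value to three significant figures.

2.20·10^5

f_X = 8.922·10^19 Hz (from energy = 0.369 MeV, via f = E/h).
f_Y = 4.050·10^14 Hz (from energy = 1.675 eV, via f = E/h).
Ratio = 8.922·10^19 / 4.050·10^14 = 2.20·10^5.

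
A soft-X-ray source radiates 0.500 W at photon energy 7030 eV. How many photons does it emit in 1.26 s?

5.59 × 10^14 photons

Total energy: E_total = P·t = 0.500 × 1.26 = 0.6300 J.
Per-photon energy: E = 1.126 × 10^-15 J.
N = E_total / E_photon = 5.59 × 10^14.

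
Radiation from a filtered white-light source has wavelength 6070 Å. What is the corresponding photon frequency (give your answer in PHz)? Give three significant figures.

First convert: λ = 6070 Å = 6.07e-7 m.
For a photon f = c/λ, so f = 4.939e14 Hz.
Converting to PHz: f = 0.4939 PHz ≈ 0.494 PHz.

0.494 PHz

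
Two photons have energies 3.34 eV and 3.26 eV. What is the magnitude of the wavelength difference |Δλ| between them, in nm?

Using λ = hc/E: λ₁ = 3.712 × 10^-7 m, λ₂ = 3.803 × 10^-7 m.
|Δλ| = |3.712 × 10^-7 − 3.803 × 10^-7| = 9.11 × 10^-9 m = 9.11 nm.

9.11 nm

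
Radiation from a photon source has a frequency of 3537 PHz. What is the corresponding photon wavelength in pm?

Take c = 2.99792458e8 m/s.
In SI units: f = 3537 PHz = 3.537e18 Hz.
Since λ = c/f for a photon, λ = 8.476e-11 m.
Converting to pm: λ = 84.76 pm ≈ 84.8 pm.

84.8 pm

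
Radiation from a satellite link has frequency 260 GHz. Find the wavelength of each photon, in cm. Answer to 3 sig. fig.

0.115 cm

Convert to SI: f = 260 GHz = 2.6 × 10^11 Hz.
For a photon λ = c/f, so λ = 0.001153 m.
Converting to cm: λ = 0.1153 cm ≈ 0.115 cm.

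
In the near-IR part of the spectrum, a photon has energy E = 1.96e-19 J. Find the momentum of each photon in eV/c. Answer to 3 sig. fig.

(c = 2.99792458e8 m/s, 1 eV = 1.602176634e-19 J.)
Apply p = E/c: p = 6.538e-28 kg·m/s.
Converting to eV/c: p = 1.223 eV/c ≈ 1.22 eV/c.

1.22 eV/c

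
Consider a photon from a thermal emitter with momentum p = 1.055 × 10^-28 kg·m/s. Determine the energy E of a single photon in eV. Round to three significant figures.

Use c = 2.99792458 × 10^8 m/s, 1 eV = 1.602176634 × 10^-19 J.
Since E = pc for a photon, E = 3.163 × 10^-20 J.
Converting to eV: E = 0.1974 eV ≈ 0.197 eV.

0.197 eV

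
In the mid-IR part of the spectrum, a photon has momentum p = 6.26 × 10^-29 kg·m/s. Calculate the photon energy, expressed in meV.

Since E = pc for a photon, E = 1.877 × 10^-20 J.
Converting to meV: E = 117.1 meV ≈ 117 meV.

117 meV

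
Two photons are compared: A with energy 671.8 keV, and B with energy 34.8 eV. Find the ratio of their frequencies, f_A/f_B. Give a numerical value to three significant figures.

1.93e4

f_A = 1.624e20 Hz (from energy = 671.8 keV, via f = E/h).
f_B = 8.415e15 Hz (from energy = 34.8 eV, via f = E/h).
Ratio = 1.624e20 / 8.415e15 = 1.93e4.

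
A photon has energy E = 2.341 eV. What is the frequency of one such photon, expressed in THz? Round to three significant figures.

First convert: E = 2.341 eV = 3.7507 × 10^-19 J.
Apply f = E/h: f = 5.661 × 10^14 Hz.
Converting to THz: f = 566.1 THz ≈ 566 THz.

566 THz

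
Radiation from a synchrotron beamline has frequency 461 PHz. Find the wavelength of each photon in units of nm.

Convert to SI: f = 461 PHz = 4.61e17 Hz.
Since λ = c/f for a photon, λ = 6.503e-10 m.
Converting to nm: λ = 0.6503 nm ≈ 0.650 nm.

0.650 nm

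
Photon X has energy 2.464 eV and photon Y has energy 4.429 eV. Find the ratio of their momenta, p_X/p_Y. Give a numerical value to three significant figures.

p_X = 1.317e-27 kg·m/s (from energy = 2.464 eV, via p = E/c).
p_Y = 2.367e-27 kg·m/s (from energy = 4.429 eV, via p = E/c).
Ratio = 1.317e-27 / 2.367e-27 = 0.556.

0.556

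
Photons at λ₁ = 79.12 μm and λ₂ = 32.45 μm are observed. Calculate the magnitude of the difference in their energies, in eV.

0.0225 eV

Using E = hc/λ: E₁ = 2.5107·10^-21 J, E₂ = 6.1216·10^-21 J.
|ΔE| = |2.5107·10^-21 − 6.1216·10^-21| = 3.61·10^-21 J = 0.0225 eV.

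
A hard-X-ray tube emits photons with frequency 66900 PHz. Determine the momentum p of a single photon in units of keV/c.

277 keV/c

First convert: f = 66900 PHz = 6.69 × 10^19 Hz.
For a photon p = hf/c, so p = 1.479 × 10^-22 kg·m/s.
Converting to keV/c: p = 276.7 keV/c ≈ 277 keV/c.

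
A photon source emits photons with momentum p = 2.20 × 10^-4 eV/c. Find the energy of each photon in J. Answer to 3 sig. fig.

3.52 × 10^-23 J

Use c = 2.99792458 × 10^8 m/s, 1 eV = 1.602176634 × 10^-19 J.
First convert: p = 2.20 × 10^-4 eV/c = 1.1757 × 10^-31 kg·m/s.
For a photon E = pc, so E = 3.525 × 10^-23 J.
So E ≈ 3.52 × 10^-23 J.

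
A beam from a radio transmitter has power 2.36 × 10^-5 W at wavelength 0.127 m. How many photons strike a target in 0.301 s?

Total energy: E_total = P·t = 2.36 × 10^-5 × 0.301 = 7.104 × 10^-6 J.
Per-photon energy: E = 1.564 × 10^-24 J.
N = E_total / E_photon = 4.54 × 10^18.

4.54 × 10^18 photons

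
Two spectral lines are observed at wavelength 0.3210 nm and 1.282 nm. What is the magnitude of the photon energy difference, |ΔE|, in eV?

2900 eV

Using E = hc/λ: E₁ = 6.1883e-16 J, E₂ = 1.5495e-16 J.
|ΔE| = |6.1883e-16 − 1.5495e-16| = 4.64e-16 J = 2900 eV.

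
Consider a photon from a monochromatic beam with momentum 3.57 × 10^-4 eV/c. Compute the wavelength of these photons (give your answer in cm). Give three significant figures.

0.347 cm

Convert to SI: p = 3.57 × 10^-4 eV/c = 1.9079 × 10^-31 kg·m/s.
Apply λ = h/p: λ = 0.003473 m.
Converting to cm: λ = 0.3473 cm ≈ 0.347 cm.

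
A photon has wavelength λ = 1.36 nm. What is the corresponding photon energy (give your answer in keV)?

0.912 keV

Use h = 6.62607015 × 10^-34 J·s, c = 2.99792458 × 10^8 m/s, 1 eV = 1.602176634 × 10^-19 J.
First convert: λ = 1.36 nm = 1.36 × 10^-9 m.
Apply E = hc/λ: E = 1.461 × 10^-16 J.
Converting to keV: E = 0.9116 keV ≈ 0.912 keV.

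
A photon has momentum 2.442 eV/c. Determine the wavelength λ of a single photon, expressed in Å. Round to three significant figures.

5080 Å

(h = 6.62607015·10^-34 J·s, c = 2.99792458·10^8 m/s, 1 eV = 1.602176634·10^-19 J.)
Convert to SI: p = 2.442 eV/c = 1.3051·10^-27 kg·m/s.
Since λ = h/p for a photon, λ = 5.077·10^-7 m.
Converting to Å: λ = 5077 Å ≈ 5080 Å.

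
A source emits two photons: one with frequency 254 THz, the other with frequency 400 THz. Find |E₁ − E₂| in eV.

0.604 eV

Using E = hf: E₁ = 1.683e-19 J, E₂ = 2.650e-19 J.
|ΔE| = |1.683e-19 − 2.650e-19| = 9.67e-20 J = 0.604 eV.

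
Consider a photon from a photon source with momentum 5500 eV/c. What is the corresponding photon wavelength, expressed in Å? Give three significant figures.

2.25 Å

Take h = 6.62607015e-34 J·s, c = 2.99792458e8 m/s, 1 eV = 1.602176634e-19 J.
First convert: p = 5500 eV/c = 2.9394e-24 kg·m/s.
Apply λ = h/p: λ = 2.254e-10 m.
Converting to Å: λ = 2.254 Å ≈ 2.25 Å.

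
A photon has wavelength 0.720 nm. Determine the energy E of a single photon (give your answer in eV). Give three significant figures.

1720 eV

Convert to SI: λ = 0.720 nm = 7.20e-10 m.
Apply E = hc/λ: E = 2.759e-16 J.
Converting to eV: E = 1722 eV ≈ 1720 eV.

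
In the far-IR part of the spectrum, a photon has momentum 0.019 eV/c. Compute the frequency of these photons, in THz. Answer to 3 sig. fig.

4.59 THz

Convert to SI: p = 0.019 eV/c = 1.0154 × 10^-29 kg·m/s.
The photon relation is f = pc/h, giving f = 4.594 × 10^12 Hz.
Converting to THz: f = 4.594 THz ≈ 4.59 THz.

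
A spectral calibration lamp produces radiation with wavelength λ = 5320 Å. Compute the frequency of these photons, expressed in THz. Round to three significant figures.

564 THz

First convert: λ = 5320 Å = 5.32 × 10^-7 m.
The photon relation is f = c/λ, giving f = 5.635 × 10^14 Hz.
Converting to THz: f = 563.5 THz ≈ 564 THz.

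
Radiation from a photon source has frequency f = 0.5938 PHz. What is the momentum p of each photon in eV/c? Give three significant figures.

(h = 6.62607015e-34 J·s, c = 2.99792458e8 m/s, 1 eV = 1.602176634e-19 J.)
First convert: f = 0.5938 PHz = 5.938e14 Hz.
Since p = hf/c for a photon, p = 1.312e-27 kg·m/s.
Converting to eV/c: p = 2.456 eV/c ≈ 2.46 eV/c.

2.46 eV/c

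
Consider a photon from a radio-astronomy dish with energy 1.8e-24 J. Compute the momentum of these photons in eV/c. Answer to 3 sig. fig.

1.12e-5 eV/c

Use c = 2.99792458e8 m/s, 1 eV = 1.602176634e-19 J.
For a photon p = E/c, so p = 6.004e-33 kg·m/s.
Converting to eV/c: p = 1.123e-5 eV/c ≈ 1.12e-5 eV/c.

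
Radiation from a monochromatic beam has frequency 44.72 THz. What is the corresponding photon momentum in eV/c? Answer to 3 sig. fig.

Take h = 6.62607015·10^-34 J·s, c = 2.99792458·10^8 m/s, 1 eV = 1.602176634·10^-19 J.
Convert to SI: f = 44.72 THz = 4.472·10^13 Hz.
The photon relation is p = hf/c, giving p = 9.884·10^-29 kg·m/s.
Converting to eV/c: p = 0.1849 eV/c ≈ 0.185 eV/c.

0.185 eV/c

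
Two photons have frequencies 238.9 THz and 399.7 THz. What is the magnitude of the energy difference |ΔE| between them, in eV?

Using E = hf: E₁ = 1.5830e-19 J, E₂ = 2.6484e-19 J.
|ΔE| = |1.5830e-19 − 2.6484e-19| = 1.07e-19 J = 0.665 eV.

0.665 eV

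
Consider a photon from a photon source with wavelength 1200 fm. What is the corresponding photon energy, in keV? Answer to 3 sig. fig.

First convert: λ = 1200 fm = 1.2e-12 m.
Since E = hc/λ for a photon, E = 1.655e-13 J.
Converting to keV: E = 1033 keV ≈ 1030 keV.

1030 keV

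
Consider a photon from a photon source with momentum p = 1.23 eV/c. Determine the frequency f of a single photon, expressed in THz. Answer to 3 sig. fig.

In SI units: p = 1.23 eV/c = 6.5735 × 10^-28 kg·m/s.
The photon relation is f = pc/h, giving f = 2.974 × 10^14 Hz.
Converting to THz: f = 297.4 THz ≈ 297 THz.

297 THz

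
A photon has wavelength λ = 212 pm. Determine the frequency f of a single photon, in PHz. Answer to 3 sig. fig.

1410 PHz

(c = 2.99792458e8 m/s.)
Convert to SI: λ = 212 pm = 2.12e-10 m.
Apply f = c/λ: f = 1.414e18 Hz.
Converting to PHz: f = 1414 PHz ≈ 1410 PHz.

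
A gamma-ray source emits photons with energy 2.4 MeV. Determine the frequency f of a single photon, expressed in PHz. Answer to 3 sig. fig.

First convert: E = 2.4 MeV = 3.8452e-13 J.
The photon relation is f = E/h, giving f = 5.803e20 Hz.
Converting to PHz: f = 580300 PHz ≈ 5.80e5 PHz.

5.80e5 PHz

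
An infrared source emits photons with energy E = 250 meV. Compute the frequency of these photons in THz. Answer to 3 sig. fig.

(h = 6.62607015e-34 J·s, 1 eV = 1.602176634e-19 J.)
Convert to SI: E = 250 meV = 4.0054e-20 J.
Apply f = E/h: f = 6.045e13 Hz.
Converting to THz: f = 60.45 THz ≈ 60.4 THz.

60.4 THz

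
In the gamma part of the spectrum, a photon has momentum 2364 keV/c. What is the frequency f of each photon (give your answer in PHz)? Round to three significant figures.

5.72 × 10^5 PHz

First convert: p = 2364 keV/c = 1.2634 × 10^-21 kg·m/s.
The photon relation is f = pc/h, giving f = 5.716 × 10^20 Hz.
Converting to PHz: f = 571600 PHz ≈ 5.72 × 10^5 PHz.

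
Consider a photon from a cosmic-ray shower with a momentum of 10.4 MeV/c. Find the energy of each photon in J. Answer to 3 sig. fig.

Convert to SI: p = 10.4 MeV/c = 5.5581e-21 kg·m/s.
The photon relation is E = pc, giving E = 1.666e-12 J.
So E ≈ 1.67e-12 J.

1.67e-12 J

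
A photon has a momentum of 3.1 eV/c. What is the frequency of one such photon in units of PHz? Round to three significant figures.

0.750 PHz

(h = 6.62607015·10^-34 J·s, c = 2.99792458·10^8 m/s, 1 eV = 1.602176634·10^-19 J.)
First convert: p = 3.1 eV/c = 1.6567·10^-27 kg·m/s.
For a photon f = pc/h, so f = 7.496·10^14 Hz.
Converting to PHz: f = 0.7496 PHz ≈ 0.750 PHz.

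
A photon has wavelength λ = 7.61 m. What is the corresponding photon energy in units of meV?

1.63e-4 meV

Apply E = hc/λ: E = 2.610e-26 J.
Converting to meV: E = 1.629e-4 meV ≈ 1.63e-4 meV.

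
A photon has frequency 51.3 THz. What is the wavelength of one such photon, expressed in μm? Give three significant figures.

5.84 μm

(c = 2.99792458e8 m/s.)
In SI units: f = 51.3 THz = 5.13e13 Hz.
For a photon λ = c/f, so λ = 5.844e-6 m.
Converting to μm: λ = 5.844 μm ≈ 5.84 μm.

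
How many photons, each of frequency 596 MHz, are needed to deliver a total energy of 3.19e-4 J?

8.08e20 photons

Per-photon energy: E = 3.949e-25 J (from frequency = 596 MHz).
N = E_total / E_photon = 3.19e-4 J / 3.949e-25 J = 8.08e20.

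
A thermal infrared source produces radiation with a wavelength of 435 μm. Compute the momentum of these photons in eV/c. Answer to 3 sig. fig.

2.85e-3 eV/c

(h = 6.62607015e-34 J·s, c = 2.99792458e8 m/s, 1 eV = 1.602176634e-19 J.)
In SI units: λ = 435 μm = 4.35e-4 m.
Apply p = h/λ: p = 1.523e-30 kg·m/s.
Converting to eV/c: p = 0.002850 eV/c ≈ 2.85e-3 eV/c.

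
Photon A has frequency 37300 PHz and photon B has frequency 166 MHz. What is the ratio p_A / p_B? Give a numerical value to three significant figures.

2.25e11

p_A = 8.244e-23 kg·m/s (from frequency = 37300 PHz, via p = hf/c).
p_B = 3.669e-34 kg·m/s (from frequency = 166 MHz, via p = hf/c).
Ratio = 8.244e-23 / 3.669e-34 = 2.25e11.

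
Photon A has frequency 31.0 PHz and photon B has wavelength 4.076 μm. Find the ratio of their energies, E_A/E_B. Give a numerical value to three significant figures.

421

E_A = 2.054 × 10^-17 J (from frequency = 31.0 PHz, via E = hf).
E_B = 4.874 × 10^-20 J (from wavelength = 4.076 μm, via E = hc/λ).
Ratio = 2.054 × 10^-17 / 4.874 × 10^-20 = 421.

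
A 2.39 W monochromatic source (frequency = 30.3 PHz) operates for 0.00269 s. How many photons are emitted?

3.20 × 10^14 photons

Total energy: E_total = P·t = 2.39 × 0.00269 = 0.006429 J.
Per-photon energy: E = 2.008 × 10^-17 J.
N = E_total / E_photon = 3.20 × 10^14.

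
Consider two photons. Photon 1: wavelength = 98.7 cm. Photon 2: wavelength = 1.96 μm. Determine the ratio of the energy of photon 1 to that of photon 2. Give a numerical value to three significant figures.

E_1 = 2.013 × 10^-25 J (from wavelength = 98.7 cm, via E = hc/λ).
E_2 = 1.013 × 10^-19 J (from wavelength = 1.96 μm, via E = hc/λ).
Ratio = 2.013 × 10^-25 / 1.013 × 10^-19 = 1.99 × 10^-6.

1.99 × 10^-6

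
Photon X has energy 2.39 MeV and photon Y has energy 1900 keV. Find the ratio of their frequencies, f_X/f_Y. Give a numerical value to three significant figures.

1.26

f_X = 5.779e20 Hz (from energy = 2.39 MeV, via f = E/h).
f_Y = 4.594e20 Hz (from energy = 1900 keV, via f = E/h).
Ratio = 5.779e20 / 4.594e20 = 1.26.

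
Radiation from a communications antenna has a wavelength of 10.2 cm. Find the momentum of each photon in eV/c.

(h = 6.62607015·10^-34 J·s, c = 2.99792458·10^8 m/s, 1 eV = 1.602176634·10^-19 J.)
Convert to SI: λ = 10.2 cm = 0.102 m.
For a photon p = h/λ, so p = 6.496·10^-33 kg·m/s.
Converting to eV/c: p = 1.216·10^-5 eV/c ≈ 1.22·10^-5 eV/c.

1.22·10^-5 eV/c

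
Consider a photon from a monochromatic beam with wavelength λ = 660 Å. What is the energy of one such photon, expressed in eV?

First convert: λ = 660 Å = 6.60e-8 m.
Apply E = hc/λ: E = 3.010e-18 J.
Converting to eV: E = 18.79 eV ≈ 18.8 eV.

18.8 eV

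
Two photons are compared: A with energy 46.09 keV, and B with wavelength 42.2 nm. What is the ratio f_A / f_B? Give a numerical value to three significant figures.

f_A = 1.114·10^19 Hz (from energy = 46.09 keV, via f = E/h).
f_B = 7.104·10^15 Hz (from wavelength = 42.2 nm, via f = c/λ).
Ratio = 1.114·10^19 / 7.104·10^15 = 1570.

1570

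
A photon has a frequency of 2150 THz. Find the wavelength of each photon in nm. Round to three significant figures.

(c = 2.99792458 × 10^8 m/s.)
First convert: f = 2150 THz = 2.15 × 10^15 Hz.
The photon relation is λ = c/f, giving λ = 1.394 × 10^-7 m.
Converting to nm: λ = 139.4 nm ≈ 139 nm.

139 nm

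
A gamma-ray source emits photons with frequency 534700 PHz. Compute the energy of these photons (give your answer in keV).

2210 keV

First convert: f = 534700 PHz = 5.347 × 10^20 Hz.
Since E = hf for a photon, E = 3.543 × 10^-13 J.
Converting to keV: E = 2211 keV ≈ 2210 keV.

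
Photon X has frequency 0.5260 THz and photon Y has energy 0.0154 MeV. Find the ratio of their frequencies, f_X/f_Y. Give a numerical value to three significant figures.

f_X = 5.260 × 10^11 Hz (from frequency = 0.5260 THz, via f given directly).
f_Y = 3.724 × 10^18 Hz (from energy = 0.0154 MeV, via f = E/h).
Ratio = 5.260 × 10^11 / 3.724 × 10^18 = 1.41 × 10^-7.

1.41 × 10^-7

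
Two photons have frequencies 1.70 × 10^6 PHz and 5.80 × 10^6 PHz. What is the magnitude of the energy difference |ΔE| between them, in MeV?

Using E = hf: E₁ = 1.126 × 10^-12 J, E₂ = 3.843 × 10^-12 J.
|ΔE| = |1.126 × 10^-12 − 3.843 × 10^-12| = 2.72 × 10^-12 J = 17.0 MeV.

17.0 MeV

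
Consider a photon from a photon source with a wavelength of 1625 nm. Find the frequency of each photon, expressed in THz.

184 THz

(c = 2.99792458e8 m/s.)
In SI units: λ = 1625 nm = 1.625e-6 m.
For a photon f = c/λ, so f = 1.845e14 Hz.
Converting to THz: f = 184.5 THz ≈ 184 THz.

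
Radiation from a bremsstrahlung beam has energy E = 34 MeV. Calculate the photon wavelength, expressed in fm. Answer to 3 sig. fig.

Take h = 6.62607015 × 10^-34 J·s, c = 2.99792458 × 10^8 m/s, 1 eV = 1.602176634 × 10^-19 J.
In SI units: E = 34 MeV = 5.4474 × 10^-12 J.
Since λ = hc/E for a photon, λ = 3.647 × 10^-14 m.
Converting to fm: λ = 36.47 fm ≈ 36.5 fm.

36.5 fm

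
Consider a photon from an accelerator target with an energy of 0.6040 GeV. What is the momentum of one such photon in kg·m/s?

(c = 2.99792458 × 10^8 m/s, 1 eV = 1.602176634 × 10^-19 J.)
First convert: E = 0.6040 GeV = 9.6771 × 10^-11 J.
Apply p = E/c: p = 3.228 × 10^-19 kg·m/s.
So p ≈ 3.23 × 10^-19 kg·m/s.

3.23 × 10^-19 kg·m/s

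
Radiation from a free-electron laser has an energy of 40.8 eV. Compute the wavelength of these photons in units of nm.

30.4 nm

(h = 6.62607015e-34 J·s, c = 2.99792458e8 m/s, 1 eV = 1.602176634e-19 J.)
First convert: E = 40.8 eV = 6.5369e-18 J.
The photon relation is λ = hc/E, giving λ = 3.039e-8 m.
Converting to nm: λ = 30.39 nm ≈ 30.4 nm.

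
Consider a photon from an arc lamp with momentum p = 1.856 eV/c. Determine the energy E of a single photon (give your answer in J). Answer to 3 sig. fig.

Take c = 2.99792458e8 m/s, 1 eV = 1.602176634e-19 J.
In SI units: p = 1.856 eV/c = 9.9190e-28 kg·m/s.
The photon relation is E = pc, giving E = 2.974e-19 J.
So E ≈ 2.97e-19 J.

2.97e-19 J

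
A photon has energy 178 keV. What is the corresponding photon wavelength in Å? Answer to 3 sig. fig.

Convert to SI: E = 178 keV = 2.8519 × 10^-14 J.
Apply λ = hc/E: λ = 6.965 × 10^-12 m.
Converting to Å: λ = 0.06965 Å ≈ 0.0697 Å.

0.0697 Å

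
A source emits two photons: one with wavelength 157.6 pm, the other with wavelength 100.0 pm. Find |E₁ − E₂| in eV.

Using E = hc/λ: E₁ = 1.2604e-15 J, E₂ = 1.9864e-15 J.
|ΔE| = |1.2604e-15 − 1.9864e-15| = 7.26e-16 J = 4530 eV.

4530 eV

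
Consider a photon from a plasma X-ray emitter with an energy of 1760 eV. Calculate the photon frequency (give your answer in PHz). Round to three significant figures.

426 PHz

Convert to SI: E = 1760 eV = 2.8198 × 10^-16 J.
Apply f = E/h: f = 4.256 × 10^17 Hz.
Converting to PHz: f = 425.6 PHz ≈ 426 PHz.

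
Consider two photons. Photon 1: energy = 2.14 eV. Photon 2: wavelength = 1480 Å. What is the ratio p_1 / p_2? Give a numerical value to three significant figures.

p_1 = 1.144 × 10^-27 kg·m/s (from energy = 2.14 eV, via p = E/c).
p_2 = 4.477 × 10^-27 kg·m/s (from wavelength = 1480 Å, via p = h/λ).
Ratio = 1.144 × 10^-27 / 4.477 × 10^-27 = 0.255.

0.255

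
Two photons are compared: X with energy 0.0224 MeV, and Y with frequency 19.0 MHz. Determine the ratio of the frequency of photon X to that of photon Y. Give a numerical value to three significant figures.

f_X = 5.416 × 10^18 Hz (from energy = 0.0224 MeV, via f = E/h).
f_Y = 1.900 × 10^7 Hz (from frequency = 19.0 MHz, via f given directly).
Ratio = 5.416 × 10^18 / 1.900 × 10^7 = 2.85 × 10^11.

2.85 × 10^11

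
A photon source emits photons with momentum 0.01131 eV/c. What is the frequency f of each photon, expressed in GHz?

In SI units: p = 0.01131 eV/c = 6.0444 × 10^-30 kg·m/s.
The photon relation is f = pc/h, giving f = 2.735 × 10^12 Hz.
Converting to GHz: f = 2735 GHz ≈ 2730 GHz.

2730 GHz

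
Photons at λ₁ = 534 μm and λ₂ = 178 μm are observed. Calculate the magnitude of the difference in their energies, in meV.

4.64 meV

Using E = hc/λ: E₁ = 3.720·10^-22 J, E₂ = 1.116·10^-21 J.
|ΔE| = |3.720·10^-22 − 1.116·10^-21| = 7.44·10^-22 J = 4.64 meV.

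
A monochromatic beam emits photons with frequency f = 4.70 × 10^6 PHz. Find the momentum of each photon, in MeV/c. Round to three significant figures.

19.4 MeV/c

Use h = 6.62607015 × 10^-34 J·s, c = 2.99792458 × 10^8 m/s, 1 eV = 1.602176634 × 10^-19 J.
Convert to SI: f = 4.70 × 10^6 PHz = 4.70 × 10^21 Hz.
Apply p = hf/c: p = 1.039 × 10^-20 kg·m/s.
Converting to MeV/c: p = 19.44 MeV/c ≈ 19.4 MeV/c.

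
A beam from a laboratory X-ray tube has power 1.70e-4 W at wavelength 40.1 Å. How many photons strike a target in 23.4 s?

8.03e13 photons

Total energy: E_total = P·t = 1.70e-4 × 23.4 = 0.003978 J.
Per-photon energy: E = 4.954e-17 J.
N = E_total / E_photon = 8.03e13.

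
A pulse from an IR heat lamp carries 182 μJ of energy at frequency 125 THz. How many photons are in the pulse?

2.20e15 photons

Per-photon energy: E = 8.283e-20 J (from frequency = 125 THz).
N = E_total / E_photon = 1.82e-4 J / 8.283e-20 J = 2.20e15.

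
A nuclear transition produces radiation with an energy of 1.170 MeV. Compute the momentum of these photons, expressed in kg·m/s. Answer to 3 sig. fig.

First convert: E = 1.170 MeV = 1.8745e-13 J.
Apply p = E/c: p = 6.253e-22 kg·m/s.
So p ≈ 6.25e-22 kg·m/s.

6.25e-22 kg·m/s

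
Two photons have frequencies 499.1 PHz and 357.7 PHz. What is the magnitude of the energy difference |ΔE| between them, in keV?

0.585 keV

Using E = hf: E₁ = 3.3071e-16 J, E₂ = 2.3701e-16 J.
|ΔE| = |3.3071e-16 − 2.3701e-16| = 9.37e-17 J = 0.585 keV.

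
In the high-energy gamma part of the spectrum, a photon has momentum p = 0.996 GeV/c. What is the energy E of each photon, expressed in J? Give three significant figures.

1.60 × 10^-10 J

Convert to SI: p = 0.996 GeV/c = 5.3229 × 10^-19 kg·m/s.
For a photon E = pc, so E = 1.596 × 10^-10 J.
So E ≈ 1.60 × 10^-10 J.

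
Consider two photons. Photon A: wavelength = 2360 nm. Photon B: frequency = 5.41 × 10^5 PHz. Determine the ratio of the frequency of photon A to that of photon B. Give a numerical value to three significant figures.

2.35 × 10^-7

f_A = 1.270 × 10^14 Hz (from wavelength = 2360 nm, via f = c/λ).
f_B = 5.410 × 10^20 Hz (from frequency = 5.41 × 10^5 PHz, via f given directly).
Ratio = 1.270 × 10^14 / 5.410 × 10^20 = 2.35 × 10^-7.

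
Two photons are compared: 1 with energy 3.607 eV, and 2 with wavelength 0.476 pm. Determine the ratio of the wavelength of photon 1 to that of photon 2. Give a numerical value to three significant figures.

λ_1 = 3.437 × 10^-7 m (from energy = 3.607 eV, via λ = hc/E).
λ_2 = 4.760 × 10^-13 m (from wavelength = 0.476 pm, via λ given directly).
Ratio = 3.437 × 10^-7 / 4.760 × 10^-13 = 7.22 × 10^5.

7.22 × 10^5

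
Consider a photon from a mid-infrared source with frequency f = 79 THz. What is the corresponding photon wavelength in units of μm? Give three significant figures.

Use c = 2.99792458·10^8 m/s.
In SI units: f = 79 THz = 7.9·10^13 Hz.
For a photon λ = c/f, so λ = 3.795·10^-6 m.
Converting to μm: λ = 3.795 μm ≈ 3.79 μm.

3.79 μm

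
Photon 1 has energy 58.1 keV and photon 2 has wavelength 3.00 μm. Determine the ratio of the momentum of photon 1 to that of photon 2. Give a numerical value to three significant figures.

p_1 = 3.105e-23 kg·m/s (from energy = 58.1 keV, via p = E/c).
p_2 = 2.209e-28 kg·m/s (from wavelength = 3.00 μm, via p = h/λ).
Ratio = 3.105e-23 / 2.209e-28 = 1.41e5.

1.41e5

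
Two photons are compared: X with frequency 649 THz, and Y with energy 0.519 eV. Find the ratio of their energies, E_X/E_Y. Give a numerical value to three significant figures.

E_X = 4.300 × 10^-19 J (from frequency = 649 THz, via E = hf).
E_Y = 8.315 × 10^-20 J (from energy = 0.519 eV, via E given directly).
Ratio = 4.300 × 10^-19 / 8.315 × 10^-20 = 5.17.

5.17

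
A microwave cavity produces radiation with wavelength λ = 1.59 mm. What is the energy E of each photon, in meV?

0.780 meV

In SI units: λ = 1.59 mm = 0.00159 m.
Apply E = hc/λ: E = 1.249 × 10^-22 J.
Converting to meV: E = 0.7798 meV ≈ 0.780 meV.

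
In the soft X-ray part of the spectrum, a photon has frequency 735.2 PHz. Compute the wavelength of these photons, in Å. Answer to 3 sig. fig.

4.08 Å

Take c = 2.99792458e8 m/s.
In SI units: f = 735.2 PHz = 7.352e17 Hz.
Since λ = c/f for a photon, λ = 4.078e-10 m.
Converting to Å: λ = 4.078 Å ≈ 4.08 Å.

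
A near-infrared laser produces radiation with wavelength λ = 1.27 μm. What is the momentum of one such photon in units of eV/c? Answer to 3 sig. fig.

0.976 eV/c

(h = 6.62607015 × 10^-34 J·s, c = 2.99792458 × 10^8 m/s, 1 eV = 1.602176634 × 10^-19 J.)
First convert: λ = 1.27 μm = 1.27 × 10^-6 m.
Since p = h/λ for a photon, p = 5.217 × 10^-28 kg·m/s.
Converting to eV/c: p = 0.9763 eV/c ≈ 0.976 eV/c.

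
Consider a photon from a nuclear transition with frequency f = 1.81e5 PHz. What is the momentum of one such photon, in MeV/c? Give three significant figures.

Take h = 6.62607015e-34 J·s, c = 2.99792458e8 m/s, 1 eV = 1.602176634e-19 J.
In SI units: f = 1.81e5 PHz = 1.81e20 Hz.
Apply p = hf/c: p = 4.000e-22 kg·m/s.
Converting to MeV/c: p = 0.7486 MeV/c ≈ 0.749 MeV/c.

0.749 MeV/c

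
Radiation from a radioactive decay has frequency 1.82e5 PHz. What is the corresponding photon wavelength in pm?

Convert to SI: f = 1.82e5 PHz = 1.82e20 Hz.
For a photon λ = c/f, so λ = 1.647e-12 m.
Converting to pm: λ = 1.647 pm ≈ 1.65 pm.

1.65 pm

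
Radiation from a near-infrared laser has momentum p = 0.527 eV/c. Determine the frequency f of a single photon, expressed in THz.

Convert to SI: p = 0.527 eV/c = 2.8164e-28 kg·m/s.
Apply f = pc/h: f = 1.274e14 Hz.
Converting to THz: f = 127.4 THz ≈ 127 THz.

127 THz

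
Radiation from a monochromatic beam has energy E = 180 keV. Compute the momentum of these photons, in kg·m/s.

9.62e-23 kg·m/s

In SI units: E = 180 keV = 2.8839e-14 J.
Since p = E/c for a photon, p = 9.620e-23 kg·m/s.
So p ≈ 9.62e-23 kg·m/s.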